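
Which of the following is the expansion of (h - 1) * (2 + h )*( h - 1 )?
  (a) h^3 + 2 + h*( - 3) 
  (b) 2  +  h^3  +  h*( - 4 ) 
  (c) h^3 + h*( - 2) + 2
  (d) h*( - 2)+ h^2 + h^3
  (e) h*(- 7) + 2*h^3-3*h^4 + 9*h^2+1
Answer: a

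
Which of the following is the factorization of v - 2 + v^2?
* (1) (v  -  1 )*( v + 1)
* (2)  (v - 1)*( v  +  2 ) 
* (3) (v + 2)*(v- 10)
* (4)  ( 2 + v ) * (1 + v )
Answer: 2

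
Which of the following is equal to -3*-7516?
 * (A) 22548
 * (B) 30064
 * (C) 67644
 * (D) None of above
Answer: A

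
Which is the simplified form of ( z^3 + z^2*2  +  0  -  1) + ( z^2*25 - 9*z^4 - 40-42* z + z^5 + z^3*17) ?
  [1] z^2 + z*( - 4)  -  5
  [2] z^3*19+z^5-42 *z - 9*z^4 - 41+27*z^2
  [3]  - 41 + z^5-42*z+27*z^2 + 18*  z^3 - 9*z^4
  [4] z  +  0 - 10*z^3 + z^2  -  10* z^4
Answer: 3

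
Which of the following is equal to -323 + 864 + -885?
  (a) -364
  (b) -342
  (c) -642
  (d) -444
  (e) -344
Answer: e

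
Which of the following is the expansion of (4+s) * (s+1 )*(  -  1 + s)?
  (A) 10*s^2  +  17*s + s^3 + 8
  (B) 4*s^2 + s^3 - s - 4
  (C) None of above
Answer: B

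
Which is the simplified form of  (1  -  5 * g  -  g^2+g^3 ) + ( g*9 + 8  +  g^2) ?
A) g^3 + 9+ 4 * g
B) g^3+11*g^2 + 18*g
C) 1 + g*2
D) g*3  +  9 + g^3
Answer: A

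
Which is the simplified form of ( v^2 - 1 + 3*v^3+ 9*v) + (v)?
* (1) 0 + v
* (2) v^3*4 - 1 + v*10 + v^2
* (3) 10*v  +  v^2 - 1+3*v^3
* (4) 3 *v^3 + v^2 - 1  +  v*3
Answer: 3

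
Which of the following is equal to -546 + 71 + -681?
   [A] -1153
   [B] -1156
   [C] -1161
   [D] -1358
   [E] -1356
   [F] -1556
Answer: B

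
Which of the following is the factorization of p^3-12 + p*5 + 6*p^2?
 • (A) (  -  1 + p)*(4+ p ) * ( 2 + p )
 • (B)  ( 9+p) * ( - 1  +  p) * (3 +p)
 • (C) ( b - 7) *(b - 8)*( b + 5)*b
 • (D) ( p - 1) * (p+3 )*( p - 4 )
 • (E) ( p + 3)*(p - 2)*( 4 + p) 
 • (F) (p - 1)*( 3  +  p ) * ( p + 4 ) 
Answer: F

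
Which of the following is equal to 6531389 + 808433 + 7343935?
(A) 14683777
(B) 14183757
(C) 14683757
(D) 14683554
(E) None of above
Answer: C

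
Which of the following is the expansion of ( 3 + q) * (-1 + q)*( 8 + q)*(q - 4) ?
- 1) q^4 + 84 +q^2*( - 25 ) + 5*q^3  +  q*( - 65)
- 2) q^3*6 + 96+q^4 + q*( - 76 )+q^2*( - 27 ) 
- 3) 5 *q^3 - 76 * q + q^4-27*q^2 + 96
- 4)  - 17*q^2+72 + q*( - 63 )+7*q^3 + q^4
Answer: 2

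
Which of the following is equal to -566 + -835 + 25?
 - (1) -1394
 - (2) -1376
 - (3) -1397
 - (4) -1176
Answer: 2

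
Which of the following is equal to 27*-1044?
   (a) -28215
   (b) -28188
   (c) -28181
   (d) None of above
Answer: b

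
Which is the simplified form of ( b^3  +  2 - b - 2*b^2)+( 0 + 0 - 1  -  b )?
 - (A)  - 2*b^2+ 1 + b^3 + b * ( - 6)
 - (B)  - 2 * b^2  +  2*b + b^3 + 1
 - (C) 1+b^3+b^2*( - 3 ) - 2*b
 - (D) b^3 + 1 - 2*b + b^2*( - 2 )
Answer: D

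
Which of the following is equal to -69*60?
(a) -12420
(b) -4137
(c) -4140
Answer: c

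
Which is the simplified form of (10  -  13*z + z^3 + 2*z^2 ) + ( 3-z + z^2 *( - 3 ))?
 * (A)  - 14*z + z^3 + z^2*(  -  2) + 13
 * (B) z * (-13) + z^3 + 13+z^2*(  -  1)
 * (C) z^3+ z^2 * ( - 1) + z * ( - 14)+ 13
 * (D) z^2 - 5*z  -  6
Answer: C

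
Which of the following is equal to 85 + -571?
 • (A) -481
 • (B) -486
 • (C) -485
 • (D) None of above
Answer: B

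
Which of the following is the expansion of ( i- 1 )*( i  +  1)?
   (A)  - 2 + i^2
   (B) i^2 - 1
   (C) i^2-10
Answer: B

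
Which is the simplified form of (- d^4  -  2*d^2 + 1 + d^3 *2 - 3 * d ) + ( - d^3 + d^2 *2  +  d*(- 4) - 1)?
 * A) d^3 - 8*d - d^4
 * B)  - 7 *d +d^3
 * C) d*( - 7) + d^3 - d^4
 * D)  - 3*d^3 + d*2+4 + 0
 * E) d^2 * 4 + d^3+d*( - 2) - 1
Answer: C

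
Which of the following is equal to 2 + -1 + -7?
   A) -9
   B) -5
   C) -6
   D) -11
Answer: C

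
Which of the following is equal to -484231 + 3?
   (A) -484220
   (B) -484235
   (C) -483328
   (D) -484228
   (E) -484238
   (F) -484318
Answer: D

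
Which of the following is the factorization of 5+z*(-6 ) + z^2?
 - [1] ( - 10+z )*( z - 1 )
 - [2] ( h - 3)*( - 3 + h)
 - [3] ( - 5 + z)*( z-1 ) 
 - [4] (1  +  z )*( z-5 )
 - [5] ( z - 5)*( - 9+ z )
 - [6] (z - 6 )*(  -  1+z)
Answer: 3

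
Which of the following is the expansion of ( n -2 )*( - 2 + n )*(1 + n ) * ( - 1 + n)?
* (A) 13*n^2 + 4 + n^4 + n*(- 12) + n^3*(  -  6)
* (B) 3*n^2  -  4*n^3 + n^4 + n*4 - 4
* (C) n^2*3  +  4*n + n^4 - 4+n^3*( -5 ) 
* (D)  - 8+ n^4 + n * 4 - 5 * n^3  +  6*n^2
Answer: B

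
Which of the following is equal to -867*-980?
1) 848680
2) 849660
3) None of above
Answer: 2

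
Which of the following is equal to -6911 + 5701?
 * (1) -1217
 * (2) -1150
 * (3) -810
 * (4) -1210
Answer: 4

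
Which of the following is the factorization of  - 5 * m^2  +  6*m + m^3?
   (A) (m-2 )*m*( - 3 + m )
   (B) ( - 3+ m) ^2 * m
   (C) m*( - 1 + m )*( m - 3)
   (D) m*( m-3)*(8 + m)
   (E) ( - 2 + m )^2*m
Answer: A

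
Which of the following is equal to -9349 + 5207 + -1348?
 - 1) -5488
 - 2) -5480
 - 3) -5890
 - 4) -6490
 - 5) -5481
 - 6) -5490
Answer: 6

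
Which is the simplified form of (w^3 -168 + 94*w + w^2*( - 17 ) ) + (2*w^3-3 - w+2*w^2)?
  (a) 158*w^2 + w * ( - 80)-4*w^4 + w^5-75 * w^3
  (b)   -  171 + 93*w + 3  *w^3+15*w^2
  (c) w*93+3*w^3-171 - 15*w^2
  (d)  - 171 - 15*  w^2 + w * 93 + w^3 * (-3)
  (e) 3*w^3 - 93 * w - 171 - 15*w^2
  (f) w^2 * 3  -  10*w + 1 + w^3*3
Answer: c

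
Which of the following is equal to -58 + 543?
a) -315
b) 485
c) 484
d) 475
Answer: b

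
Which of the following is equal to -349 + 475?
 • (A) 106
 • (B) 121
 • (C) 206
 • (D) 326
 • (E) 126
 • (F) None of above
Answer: E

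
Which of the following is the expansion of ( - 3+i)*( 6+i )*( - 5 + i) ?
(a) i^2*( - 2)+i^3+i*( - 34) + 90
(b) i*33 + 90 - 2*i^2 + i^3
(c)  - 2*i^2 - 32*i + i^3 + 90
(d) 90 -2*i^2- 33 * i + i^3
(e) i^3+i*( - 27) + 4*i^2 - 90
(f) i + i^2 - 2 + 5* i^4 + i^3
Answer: d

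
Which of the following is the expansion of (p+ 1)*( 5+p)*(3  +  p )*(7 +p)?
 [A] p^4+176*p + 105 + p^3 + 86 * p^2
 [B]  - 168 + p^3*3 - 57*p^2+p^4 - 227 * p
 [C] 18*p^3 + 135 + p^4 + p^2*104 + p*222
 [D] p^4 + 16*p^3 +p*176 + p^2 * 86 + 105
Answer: D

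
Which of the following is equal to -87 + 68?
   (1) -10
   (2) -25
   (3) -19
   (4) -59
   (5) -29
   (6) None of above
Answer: 3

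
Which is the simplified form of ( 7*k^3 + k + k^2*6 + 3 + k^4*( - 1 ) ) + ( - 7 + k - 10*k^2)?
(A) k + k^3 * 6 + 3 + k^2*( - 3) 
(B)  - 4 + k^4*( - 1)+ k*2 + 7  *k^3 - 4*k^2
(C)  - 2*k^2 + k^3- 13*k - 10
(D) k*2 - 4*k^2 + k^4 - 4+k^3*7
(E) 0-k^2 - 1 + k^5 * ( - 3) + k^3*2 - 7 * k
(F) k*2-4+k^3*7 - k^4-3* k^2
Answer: B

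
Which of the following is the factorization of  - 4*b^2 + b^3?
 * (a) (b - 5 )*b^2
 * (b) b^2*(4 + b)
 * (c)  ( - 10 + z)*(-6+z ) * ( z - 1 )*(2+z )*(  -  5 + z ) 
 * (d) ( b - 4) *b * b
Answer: d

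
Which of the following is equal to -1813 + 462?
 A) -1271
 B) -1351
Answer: B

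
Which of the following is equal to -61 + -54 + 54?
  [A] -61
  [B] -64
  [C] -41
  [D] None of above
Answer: A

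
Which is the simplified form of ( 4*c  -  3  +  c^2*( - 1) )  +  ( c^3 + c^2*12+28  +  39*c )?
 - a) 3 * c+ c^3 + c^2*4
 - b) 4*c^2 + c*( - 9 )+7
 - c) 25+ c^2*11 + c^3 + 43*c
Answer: c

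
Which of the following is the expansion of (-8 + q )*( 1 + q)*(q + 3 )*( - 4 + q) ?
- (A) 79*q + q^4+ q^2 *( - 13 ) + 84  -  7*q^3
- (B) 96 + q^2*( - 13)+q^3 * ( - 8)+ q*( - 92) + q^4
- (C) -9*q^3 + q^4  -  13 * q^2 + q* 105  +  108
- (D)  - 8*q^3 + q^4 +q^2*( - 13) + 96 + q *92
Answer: D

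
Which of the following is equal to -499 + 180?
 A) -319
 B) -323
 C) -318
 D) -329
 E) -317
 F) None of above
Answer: A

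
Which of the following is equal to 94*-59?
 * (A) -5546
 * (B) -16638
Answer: A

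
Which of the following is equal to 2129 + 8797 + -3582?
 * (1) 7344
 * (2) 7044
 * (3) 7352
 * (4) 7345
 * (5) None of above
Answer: 1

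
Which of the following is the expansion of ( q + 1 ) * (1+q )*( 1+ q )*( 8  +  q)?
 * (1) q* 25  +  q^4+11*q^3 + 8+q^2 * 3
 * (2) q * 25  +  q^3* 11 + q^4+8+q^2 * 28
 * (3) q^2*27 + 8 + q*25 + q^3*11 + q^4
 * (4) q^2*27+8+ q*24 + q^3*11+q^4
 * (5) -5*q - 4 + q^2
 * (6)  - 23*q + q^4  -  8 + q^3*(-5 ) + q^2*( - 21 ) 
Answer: 3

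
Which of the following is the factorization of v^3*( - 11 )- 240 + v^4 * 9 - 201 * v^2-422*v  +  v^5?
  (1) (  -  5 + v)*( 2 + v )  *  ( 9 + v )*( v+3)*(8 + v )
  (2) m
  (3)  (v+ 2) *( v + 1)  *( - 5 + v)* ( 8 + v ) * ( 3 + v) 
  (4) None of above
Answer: 3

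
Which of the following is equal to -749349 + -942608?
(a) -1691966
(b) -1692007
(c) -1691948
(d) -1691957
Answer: d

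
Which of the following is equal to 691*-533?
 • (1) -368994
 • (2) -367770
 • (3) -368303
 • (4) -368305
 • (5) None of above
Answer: 3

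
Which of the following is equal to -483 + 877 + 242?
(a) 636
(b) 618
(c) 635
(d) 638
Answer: a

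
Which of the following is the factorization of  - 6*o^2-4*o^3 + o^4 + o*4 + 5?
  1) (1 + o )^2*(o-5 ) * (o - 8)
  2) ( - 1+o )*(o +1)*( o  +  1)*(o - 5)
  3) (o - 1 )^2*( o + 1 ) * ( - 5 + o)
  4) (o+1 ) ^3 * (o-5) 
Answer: 2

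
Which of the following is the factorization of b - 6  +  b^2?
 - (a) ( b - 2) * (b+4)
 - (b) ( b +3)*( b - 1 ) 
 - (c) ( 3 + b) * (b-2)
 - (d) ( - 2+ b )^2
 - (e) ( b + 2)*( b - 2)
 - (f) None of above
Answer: c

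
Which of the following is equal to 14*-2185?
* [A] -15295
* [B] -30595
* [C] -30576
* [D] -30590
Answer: D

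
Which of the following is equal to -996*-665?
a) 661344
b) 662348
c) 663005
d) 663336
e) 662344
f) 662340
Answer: f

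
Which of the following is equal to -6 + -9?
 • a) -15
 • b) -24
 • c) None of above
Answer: a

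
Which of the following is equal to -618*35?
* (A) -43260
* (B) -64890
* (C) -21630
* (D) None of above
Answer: C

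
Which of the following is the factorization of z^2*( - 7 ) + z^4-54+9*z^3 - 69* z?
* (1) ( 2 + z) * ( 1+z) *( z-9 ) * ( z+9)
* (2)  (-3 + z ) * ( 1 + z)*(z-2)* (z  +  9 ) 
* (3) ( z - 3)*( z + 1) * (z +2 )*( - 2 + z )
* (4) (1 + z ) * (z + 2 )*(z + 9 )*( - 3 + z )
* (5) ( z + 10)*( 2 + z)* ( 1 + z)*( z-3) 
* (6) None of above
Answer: 4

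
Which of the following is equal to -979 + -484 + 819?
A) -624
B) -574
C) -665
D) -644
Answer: D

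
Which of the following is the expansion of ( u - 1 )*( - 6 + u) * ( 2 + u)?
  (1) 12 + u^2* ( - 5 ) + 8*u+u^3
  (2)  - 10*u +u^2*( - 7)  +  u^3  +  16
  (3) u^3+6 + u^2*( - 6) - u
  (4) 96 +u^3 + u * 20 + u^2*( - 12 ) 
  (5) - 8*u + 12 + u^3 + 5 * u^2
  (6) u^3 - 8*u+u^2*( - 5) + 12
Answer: 6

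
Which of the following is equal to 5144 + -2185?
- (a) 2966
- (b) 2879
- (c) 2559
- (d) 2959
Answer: d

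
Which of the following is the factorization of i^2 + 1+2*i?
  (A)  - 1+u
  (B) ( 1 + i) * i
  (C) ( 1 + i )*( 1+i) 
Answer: C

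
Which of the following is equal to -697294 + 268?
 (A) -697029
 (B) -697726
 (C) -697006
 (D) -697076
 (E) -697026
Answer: E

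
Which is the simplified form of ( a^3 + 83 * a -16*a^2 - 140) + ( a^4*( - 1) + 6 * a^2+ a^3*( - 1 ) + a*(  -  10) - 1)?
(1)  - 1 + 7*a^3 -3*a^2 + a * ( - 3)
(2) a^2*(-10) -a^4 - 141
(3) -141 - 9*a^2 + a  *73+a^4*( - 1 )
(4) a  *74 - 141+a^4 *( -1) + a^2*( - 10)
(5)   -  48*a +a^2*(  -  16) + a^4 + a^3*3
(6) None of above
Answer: 6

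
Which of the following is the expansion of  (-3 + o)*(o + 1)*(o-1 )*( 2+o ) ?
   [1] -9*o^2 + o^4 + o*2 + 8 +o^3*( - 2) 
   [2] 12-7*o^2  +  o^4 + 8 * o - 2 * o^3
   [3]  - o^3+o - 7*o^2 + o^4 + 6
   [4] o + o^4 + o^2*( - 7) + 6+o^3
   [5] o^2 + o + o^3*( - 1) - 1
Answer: 3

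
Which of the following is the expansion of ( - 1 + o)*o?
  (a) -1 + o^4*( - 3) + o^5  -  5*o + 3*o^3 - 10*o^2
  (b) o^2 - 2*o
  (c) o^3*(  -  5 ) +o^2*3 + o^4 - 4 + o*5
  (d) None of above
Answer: d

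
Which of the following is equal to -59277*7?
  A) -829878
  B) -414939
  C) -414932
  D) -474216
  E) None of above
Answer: B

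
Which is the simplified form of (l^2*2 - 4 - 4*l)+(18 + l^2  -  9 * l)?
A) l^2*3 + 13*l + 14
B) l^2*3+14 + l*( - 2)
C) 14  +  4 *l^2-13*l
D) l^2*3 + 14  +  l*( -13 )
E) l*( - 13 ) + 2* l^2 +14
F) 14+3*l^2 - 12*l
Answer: D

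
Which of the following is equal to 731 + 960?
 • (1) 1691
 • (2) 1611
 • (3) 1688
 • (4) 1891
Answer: 1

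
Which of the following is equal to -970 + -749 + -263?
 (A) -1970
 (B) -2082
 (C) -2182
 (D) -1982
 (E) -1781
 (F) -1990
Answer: D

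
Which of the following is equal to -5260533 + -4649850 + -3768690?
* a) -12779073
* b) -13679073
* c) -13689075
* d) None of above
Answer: b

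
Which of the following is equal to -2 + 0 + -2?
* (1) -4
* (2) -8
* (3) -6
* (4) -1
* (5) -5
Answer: 1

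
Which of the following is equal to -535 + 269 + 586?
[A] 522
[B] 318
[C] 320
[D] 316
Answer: C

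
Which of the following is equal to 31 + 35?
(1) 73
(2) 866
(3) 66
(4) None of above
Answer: 3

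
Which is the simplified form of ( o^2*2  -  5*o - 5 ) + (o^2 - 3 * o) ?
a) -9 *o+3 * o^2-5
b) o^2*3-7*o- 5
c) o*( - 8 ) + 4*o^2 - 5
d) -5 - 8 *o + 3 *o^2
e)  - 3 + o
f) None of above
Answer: d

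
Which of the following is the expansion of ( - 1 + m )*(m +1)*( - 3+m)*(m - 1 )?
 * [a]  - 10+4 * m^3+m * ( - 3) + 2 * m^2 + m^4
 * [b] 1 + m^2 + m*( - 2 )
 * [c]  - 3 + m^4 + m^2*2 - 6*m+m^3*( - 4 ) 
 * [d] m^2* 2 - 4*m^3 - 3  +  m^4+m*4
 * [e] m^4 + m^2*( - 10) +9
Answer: d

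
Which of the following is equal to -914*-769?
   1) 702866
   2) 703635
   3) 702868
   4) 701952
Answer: 1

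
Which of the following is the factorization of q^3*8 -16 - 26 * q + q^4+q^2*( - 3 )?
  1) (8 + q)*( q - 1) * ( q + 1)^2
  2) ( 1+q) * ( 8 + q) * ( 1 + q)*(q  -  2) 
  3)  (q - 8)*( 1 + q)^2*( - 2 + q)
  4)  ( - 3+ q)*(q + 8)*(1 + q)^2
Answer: 2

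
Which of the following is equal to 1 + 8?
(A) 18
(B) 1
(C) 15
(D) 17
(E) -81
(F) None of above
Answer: F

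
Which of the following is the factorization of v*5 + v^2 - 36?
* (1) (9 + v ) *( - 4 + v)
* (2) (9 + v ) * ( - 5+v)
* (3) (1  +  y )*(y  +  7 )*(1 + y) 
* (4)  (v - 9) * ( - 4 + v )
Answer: 1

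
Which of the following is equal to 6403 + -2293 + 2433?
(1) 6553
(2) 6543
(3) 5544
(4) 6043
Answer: 2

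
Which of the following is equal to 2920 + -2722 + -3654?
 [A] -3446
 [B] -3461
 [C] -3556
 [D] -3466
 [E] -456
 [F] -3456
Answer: F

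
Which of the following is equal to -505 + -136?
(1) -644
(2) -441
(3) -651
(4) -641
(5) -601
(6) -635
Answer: 4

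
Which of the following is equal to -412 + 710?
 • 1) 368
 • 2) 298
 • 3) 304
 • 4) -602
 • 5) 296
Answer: 2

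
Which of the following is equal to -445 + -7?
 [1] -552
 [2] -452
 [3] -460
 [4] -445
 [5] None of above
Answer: 2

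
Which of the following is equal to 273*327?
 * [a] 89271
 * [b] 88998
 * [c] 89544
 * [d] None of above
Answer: a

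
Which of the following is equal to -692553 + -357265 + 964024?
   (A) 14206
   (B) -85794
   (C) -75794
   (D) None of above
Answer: B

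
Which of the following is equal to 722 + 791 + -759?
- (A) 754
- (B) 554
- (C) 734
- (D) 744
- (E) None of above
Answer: A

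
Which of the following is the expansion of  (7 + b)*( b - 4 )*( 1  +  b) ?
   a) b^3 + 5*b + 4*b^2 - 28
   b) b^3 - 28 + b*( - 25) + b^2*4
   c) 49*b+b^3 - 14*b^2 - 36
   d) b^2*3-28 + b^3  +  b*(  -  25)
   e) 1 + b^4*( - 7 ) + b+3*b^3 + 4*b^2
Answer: b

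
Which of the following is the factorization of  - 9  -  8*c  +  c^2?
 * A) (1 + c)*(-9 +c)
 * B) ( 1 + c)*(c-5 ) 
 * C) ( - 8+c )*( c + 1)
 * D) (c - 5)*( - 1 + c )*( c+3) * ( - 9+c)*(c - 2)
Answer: A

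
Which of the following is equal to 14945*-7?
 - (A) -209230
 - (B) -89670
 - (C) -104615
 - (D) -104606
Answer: C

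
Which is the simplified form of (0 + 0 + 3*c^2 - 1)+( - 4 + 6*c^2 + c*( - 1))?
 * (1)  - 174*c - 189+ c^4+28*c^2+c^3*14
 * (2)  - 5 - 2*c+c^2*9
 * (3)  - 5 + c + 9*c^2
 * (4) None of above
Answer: 4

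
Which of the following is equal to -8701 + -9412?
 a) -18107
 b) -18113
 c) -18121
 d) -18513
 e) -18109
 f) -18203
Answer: b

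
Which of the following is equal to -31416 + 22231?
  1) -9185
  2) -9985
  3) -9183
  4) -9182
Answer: 1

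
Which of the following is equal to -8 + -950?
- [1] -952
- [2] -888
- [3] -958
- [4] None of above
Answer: 3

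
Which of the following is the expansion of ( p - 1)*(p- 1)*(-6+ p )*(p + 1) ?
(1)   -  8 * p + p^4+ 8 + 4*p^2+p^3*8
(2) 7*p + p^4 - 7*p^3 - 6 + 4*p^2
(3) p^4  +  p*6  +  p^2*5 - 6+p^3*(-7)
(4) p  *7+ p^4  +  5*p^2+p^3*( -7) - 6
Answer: 4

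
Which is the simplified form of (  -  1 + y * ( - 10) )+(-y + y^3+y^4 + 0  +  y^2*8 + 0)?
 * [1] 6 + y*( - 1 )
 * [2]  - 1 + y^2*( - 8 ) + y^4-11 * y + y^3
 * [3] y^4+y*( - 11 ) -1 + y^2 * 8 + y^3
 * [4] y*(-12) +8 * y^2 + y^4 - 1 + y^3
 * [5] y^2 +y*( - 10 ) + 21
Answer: 3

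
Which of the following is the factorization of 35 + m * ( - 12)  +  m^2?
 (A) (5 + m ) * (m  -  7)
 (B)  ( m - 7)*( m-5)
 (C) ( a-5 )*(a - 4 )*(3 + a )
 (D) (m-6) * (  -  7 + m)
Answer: B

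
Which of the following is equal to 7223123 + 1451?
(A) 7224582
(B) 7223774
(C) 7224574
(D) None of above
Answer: C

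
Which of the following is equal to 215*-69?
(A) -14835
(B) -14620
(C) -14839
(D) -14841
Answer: A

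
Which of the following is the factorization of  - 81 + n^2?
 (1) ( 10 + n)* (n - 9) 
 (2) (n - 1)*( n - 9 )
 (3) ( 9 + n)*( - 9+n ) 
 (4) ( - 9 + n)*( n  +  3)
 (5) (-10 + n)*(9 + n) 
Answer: 3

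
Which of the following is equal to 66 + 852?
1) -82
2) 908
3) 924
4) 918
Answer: 4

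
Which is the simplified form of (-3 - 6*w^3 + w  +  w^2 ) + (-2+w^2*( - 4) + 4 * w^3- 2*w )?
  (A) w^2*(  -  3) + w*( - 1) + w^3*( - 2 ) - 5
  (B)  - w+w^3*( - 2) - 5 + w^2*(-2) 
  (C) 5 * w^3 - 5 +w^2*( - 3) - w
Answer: A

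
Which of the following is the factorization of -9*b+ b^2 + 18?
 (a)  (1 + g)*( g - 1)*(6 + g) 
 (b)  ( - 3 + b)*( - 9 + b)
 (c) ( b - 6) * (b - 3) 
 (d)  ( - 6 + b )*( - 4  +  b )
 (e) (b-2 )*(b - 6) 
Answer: c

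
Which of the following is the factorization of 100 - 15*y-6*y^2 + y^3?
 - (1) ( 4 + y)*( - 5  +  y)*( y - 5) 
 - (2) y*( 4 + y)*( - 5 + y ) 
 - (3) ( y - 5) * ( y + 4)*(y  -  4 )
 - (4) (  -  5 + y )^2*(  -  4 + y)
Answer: 1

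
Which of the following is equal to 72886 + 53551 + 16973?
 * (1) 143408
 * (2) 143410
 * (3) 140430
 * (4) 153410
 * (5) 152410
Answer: 2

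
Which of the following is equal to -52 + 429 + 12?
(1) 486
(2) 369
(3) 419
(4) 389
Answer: 4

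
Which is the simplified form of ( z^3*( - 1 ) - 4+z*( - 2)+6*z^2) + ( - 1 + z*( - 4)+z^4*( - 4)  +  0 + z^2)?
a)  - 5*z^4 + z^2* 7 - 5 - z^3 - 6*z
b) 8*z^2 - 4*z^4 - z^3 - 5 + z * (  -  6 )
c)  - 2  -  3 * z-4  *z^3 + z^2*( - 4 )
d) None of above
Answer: d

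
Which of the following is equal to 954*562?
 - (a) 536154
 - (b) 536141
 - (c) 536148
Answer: c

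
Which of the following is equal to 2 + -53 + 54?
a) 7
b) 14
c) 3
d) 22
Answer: c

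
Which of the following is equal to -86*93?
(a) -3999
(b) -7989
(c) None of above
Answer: c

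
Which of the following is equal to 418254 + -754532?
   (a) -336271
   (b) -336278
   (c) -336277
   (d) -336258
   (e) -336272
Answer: b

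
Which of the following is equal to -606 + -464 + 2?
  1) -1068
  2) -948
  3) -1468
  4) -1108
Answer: 1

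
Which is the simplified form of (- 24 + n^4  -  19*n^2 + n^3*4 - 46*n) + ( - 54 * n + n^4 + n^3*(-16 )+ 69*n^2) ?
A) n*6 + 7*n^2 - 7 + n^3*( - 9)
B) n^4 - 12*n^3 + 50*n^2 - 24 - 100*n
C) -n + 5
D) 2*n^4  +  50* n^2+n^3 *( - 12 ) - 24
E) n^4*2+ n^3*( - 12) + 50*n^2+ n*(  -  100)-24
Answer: E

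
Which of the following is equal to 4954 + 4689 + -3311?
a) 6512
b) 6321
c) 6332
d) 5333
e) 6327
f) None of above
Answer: c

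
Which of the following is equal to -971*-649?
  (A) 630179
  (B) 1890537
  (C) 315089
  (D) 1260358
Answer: A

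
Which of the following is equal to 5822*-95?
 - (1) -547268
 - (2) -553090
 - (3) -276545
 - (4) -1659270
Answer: 2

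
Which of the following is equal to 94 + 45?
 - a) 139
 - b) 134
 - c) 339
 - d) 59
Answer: a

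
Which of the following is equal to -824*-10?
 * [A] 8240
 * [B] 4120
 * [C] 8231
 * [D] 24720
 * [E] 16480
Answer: A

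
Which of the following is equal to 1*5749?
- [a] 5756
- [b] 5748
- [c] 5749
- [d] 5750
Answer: c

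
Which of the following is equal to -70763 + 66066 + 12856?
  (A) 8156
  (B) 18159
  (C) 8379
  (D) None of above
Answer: D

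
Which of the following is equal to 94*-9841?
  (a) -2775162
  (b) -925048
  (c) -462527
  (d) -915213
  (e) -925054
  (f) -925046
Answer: e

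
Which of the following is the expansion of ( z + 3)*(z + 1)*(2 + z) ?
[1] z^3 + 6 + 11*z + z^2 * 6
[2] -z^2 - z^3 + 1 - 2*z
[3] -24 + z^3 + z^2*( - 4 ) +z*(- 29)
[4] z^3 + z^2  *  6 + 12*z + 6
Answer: 1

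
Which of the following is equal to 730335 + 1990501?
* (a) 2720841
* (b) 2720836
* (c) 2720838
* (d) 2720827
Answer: b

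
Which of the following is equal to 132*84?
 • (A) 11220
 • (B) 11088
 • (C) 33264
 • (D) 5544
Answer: B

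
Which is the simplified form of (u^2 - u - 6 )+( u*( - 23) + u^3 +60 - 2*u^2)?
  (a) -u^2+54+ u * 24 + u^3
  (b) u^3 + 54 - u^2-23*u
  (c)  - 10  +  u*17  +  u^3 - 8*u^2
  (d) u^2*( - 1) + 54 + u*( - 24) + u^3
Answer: d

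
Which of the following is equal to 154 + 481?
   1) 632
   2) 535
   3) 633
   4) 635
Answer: 4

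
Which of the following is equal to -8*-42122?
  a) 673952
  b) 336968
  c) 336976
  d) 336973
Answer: c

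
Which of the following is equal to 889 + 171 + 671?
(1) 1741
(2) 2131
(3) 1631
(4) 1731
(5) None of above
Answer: 4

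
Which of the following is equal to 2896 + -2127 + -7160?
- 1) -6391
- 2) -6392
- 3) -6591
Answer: 1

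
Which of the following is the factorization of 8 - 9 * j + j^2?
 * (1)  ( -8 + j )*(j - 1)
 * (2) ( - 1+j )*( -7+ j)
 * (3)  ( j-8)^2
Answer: 1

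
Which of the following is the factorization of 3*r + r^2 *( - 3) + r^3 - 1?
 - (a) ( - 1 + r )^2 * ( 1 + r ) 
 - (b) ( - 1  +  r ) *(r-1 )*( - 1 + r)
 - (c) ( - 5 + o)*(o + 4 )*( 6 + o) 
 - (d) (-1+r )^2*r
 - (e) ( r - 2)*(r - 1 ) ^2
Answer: b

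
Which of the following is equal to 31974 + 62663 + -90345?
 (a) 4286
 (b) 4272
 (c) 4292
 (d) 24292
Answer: c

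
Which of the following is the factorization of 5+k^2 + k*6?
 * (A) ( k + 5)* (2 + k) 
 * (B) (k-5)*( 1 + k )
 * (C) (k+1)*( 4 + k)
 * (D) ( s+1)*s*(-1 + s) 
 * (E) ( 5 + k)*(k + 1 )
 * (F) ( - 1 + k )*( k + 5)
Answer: E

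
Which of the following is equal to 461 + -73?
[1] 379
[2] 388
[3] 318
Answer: 2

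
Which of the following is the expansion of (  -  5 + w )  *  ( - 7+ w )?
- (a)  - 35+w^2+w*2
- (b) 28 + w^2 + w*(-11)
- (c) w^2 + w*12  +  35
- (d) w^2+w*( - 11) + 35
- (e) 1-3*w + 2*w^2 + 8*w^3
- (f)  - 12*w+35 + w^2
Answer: f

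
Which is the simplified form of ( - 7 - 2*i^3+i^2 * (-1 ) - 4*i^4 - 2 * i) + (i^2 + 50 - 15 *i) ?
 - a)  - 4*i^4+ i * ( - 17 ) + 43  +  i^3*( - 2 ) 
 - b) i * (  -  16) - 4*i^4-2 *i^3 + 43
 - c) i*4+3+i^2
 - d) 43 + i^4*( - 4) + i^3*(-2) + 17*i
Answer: a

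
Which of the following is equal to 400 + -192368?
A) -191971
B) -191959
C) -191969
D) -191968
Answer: D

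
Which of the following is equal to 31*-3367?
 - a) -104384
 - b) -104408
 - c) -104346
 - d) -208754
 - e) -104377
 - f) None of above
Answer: e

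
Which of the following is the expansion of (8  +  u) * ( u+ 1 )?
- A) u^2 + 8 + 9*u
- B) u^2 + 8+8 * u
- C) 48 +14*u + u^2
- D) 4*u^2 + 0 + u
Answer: A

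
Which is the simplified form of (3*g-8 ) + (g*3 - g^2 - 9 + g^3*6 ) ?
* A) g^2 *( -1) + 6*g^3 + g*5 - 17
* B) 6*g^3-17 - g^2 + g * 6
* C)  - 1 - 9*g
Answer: B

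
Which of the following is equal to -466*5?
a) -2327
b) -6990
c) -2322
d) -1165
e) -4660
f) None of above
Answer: f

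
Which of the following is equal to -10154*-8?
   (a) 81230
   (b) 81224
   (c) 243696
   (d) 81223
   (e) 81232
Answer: e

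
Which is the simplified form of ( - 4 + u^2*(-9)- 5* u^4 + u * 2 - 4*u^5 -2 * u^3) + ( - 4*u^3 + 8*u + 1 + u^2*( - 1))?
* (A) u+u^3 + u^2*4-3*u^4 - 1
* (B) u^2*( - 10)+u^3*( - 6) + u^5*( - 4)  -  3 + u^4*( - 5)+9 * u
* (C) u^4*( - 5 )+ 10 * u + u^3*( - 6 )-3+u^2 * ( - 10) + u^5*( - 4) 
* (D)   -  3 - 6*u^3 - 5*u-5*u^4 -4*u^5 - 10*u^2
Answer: C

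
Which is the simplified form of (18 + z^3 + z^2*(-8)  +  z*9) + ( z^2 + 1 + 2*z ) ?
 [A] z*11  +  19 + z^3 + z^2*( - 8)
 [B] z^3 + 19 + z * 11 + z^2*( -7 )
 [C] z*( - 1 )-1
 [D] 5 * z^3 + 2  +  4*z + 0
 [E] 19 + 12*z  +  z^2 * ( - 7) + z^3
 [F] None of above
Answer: B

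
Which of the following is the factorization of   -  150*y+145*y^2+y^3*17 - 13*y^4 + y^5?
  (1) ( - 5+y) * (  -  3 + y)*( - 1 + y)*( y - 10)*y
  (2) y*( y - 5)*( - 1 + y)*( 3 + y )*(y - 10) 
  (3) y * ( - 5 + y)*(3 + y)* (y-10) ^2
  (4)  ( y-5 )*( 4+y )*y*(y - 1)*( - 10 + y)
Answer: 2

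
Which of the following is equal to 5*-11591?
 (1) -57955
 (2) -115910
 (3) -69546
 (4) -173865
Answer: 1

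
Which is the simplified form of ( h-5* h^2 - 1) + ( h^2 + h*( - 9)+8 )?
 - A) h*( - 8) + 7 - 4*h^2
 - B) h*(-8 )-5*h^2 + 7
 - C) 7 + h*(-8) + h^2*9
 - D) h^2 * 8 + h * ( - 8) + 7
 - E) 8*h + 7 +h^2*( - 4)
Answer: A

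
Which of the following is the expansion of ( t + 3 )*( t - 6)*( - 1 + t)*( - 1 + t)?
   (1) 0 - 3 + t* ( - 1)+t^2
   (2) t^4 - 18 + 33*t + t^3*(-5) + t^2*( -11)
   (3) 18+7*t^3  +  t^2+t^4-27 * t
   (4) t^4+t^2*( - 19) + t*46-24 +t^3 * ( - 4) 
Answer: 2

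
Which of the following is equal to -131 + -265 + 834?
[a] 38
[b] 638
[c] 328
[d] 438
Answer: d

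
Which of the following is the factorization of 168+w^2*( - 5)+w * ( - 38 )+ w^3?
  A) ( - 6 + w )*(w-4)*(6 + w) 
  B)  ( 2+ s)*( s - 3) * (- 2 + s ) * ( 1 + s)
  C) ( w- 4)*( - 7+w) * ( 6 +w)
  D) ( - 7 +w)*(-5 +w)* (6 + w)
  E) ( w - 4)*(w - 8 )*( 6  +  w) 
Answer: C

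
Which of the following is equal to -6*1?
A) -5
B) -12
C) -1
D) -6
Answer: D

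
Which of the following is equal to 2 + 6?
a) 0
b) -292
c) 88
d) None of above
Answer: d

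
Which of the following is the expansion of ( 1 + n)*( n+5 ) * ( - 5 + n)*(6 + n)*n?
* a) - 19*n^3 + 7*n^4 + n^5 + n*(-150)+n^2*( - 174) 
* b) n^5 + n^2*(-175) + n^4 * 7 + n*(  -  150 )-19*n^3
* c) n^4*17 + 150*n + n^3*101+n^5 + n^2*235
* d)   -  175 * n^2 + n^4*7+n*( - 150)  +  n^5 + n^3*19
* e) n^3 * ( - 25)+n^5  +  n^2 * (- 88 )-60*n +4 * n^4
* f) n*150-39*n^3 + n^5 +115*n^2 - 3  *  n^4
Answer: b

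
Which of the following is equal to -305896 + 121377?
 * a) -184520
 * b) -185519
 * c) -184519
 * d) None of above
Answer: c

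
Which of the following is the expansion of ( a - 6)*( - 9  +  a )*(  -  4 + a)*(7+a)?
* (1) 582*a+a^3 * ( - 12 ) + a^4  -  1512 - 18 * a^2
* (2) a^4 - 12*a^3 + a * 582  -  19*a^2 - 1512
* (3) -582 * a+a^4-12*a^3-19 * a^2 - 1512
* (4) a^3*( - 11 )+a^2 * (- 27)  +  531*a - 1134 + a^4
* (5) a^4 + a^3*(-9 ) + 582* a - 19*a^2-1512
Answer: 2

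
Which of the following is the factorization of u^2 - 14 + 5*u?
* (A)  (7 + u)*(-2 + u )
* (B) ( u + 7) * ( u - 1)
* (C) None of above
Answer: A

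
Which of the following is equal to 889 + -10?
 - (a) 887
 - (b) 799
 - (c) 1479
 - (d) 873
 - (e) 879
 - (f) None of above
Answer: e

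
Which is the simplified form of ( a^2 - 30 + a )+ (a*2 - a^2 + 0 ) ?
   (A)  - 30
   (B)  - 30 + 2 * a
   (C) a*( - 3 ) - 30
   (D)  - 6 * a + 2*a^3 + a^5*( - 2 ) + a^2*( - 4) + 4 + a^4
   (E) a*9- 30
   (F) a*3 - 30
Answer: F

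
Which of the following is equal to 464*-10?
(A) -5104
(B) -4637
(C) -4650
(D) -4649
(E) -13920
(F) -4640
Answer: F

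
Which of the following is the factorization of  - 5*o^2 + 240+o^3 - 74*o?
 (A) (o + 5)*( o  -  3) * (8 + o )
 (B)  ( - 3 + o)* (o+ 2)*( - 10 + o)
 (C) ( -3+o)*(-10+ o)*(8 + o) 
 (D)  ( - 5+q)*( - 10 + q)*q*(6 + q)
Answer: C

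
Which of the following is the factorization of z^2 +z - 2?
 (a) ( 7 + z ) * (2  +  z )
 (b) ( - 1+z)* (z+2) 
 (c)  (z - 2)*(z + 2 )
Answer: b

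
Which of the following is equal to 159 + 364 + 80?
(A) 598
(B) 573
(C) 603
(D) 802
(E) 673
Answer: C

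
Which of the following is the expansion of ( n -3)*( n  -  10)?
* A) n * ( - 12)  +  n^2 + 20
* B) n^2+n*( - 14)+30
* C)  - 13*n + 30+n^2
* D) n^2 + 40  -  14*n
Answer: C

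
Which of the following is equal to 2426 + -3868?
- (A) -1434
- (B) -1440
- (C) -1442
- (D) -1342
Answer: C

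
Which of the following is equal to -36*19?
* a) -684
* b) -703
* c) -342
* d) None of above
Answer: a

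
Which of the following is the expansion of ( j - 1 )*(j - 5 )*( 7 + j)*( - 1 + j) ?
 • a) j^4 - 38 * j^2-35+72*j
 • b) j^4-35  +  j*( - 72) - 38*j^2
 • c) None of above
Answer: a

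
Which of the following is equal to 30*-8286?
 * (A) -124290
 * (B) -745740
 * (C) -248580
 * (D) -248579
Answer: C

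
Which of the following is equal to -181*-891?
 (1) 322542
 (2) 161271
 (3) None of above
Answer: 2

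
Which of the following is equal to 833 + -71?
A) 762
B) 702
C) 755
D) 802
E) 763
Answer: A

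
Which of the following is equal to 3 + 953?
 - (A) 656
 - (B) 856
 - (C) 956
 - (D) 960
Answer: C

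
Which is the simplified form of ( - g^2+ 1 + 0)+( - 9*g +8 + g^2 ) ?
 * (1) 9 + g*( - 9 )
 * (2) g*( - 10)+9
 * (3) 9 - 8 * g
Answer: 1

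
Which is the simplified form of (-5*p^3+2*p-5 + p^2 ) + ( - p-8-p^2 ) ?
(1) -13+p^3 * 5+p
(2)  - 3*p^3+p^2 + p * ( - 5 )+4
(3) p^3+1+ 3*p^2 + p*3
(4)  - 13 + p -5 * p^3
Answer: 4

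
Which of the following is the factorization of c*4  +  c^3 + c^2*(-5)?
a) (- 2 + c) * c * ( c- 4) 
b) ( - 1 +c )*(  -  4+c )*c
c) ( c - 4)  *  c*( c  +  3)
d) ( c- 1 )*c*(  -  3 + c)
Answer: b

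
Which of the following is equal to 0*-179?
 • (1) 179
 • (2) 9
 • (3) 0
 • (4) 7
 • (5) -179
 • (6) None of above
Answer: 3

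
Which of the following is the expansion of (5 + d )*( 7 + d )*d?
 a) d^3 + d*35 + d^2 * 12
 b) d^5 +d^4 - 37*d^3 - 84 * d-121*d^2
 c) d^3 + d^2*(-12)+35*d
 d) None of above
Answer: a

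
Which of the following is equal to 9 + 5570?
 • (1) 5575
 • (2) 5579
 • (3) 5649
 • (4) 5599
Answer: 2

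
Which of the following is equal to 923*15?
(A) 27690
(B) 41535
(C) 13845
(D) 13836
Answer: C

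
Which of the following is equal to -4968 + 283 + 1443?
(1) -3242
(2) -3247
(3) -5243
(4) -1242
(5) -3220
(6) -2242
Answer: 1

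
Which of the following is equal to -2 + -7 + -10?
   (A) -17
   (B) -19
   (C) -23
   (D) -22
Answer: B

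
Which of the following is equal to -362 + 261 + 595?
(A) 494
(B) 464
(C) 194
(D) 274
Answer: A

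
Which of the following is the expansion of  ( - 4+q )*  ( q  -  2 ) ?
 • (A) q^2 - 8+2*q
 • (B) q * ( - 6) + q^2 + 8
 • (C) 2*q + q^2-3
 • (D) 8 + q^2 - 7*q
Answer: B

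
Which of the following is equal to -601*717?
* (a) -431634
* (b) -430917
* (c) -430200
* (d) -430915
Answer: b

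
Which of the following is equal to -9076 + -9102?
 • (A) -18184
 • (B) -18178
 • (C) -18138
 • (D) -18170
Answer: B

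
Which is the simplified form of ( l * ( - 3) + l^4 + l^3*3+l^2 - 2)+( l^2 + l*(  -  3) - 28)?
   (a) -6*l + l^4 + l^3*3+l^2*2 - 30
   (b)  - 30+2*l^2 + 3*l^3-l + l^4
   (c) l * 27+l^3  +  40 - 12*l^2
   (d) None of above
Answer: a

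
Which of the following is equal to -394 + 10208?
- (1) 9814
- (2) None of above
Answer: 1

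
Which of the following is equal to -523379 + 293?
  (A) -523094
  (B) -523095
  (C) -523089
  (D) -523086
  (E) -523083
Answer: D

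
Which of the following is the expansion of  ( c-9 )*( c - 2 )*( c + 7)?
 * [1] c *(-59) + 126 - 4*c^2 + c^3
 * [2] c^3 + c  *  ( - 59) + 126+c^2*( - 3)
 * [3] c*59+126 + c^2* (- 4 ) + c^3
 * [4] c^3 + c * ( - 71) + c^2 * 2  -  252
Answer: 1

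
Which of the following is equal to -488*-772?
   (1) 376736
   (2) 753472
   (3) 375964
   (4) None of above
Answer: 1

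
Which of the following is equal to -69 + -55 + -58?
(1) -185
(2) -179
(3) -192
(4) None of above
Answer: 4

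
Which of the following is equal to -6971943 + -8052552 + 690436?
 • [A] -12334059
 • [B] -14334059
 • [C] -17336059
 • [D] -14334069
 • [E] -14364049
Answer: B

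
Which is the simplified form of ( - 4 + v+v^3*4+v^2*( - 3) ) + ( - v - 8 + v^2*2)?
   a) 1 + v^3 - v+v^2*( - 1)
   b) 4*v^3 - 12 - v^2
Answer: b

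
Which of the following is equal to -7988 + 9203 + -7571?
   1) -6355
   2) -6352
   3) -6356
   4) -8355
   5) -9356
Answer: 3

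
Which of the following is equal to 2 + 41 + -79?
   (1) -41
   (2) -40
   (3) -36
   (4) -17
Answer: 3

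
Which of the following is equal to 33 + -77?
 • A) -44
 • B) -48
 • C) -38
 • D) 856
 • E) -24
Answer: A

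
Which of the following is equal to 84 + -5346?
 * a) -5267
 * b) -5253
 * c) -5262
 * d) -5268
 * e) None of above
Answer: c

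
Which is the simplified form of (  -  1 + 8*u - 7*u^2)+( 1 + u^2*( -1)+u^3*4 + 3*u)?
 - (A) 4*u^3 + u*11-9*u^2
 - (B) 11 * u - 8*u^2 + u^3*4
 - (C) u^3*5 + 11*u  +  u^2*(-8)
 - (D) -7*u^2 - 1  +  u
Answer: B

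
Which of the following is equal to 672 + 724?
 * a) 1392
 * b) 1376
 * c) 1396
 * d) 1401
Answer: c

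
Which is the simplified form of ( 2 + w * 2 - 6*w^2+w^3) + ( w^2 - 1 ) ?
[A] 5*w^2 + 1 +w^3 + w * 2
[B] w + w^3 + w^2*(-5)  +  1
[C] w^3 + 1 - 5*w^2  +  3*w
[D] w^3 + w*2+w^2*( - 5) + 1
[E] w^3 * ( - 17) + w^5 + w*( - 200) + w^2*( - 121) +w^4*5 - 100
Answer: D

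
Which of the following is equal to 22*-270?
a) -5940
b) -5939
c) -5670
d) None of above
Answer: a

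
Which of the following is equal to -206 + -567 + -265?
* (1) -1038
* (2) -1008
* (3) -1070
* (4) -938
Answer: 1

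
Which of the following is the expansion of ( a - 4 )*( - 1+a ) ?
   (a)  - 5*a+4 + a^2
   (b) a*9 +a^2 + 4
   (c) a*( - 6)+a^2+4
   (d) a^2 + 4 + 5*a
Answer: a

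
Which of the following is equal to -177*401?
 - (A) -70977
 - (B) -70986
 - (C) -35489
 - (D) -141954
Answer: A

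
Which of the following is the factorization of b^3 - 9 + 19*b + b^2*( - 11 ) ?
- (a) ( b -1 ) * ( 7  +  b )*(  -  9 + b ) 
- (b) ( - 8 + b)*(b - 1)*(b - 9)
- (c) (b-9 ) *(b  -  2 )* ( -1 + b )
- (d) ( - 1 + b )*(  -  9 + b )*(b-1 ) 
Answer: d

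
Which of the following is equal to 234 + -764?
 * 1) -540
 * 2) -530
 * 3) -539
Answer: 2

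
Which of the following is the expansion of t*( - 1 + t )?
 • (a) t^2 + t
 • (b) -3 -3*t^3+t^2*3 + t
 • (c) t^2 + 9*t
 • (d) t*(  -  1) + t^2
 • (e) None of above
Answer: d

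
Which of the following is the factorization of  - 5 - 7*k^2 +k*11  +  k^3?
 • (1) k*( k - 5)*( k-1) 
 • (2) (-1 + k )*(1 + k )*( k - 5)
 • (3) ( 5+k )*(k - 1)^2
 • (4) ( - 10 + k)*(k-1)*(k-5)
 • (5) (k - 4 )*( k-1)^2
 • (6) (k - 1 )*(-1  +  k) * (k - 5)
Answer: 6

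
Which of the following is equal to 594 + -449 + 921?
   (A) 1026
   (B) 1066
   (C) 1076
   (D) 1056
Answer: B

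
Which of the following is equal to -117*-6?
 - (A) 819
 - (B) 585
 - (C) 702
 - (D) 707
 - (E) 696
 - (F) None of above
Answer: C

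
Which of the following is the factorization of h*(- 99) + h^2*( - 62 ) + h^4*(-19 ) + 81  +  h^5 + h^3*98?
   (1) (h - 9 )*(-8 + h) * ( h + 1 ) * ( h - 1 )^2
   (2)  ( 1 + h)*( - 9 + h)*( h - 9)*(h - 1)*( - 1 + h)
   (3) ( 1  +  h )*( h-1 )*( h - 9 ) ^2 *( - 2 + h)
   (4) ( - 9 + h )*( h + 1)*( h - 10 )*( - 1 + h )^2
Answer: 2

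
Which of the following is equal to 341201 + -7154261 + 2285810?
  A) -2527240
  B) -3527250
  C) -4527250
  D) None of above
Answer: C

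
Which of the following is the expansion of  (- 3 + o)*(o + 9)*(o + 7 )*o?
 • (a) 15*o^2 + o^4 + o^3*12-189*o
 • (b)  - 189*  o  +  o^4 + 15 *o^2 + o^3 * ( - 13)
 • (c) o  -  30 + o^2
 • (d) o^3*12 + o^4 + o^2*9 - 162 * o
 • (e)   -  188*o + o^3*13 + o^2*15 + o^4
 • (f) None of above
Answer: f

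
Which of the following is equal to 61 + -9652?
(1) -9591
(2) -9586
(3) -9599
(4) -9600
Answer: 1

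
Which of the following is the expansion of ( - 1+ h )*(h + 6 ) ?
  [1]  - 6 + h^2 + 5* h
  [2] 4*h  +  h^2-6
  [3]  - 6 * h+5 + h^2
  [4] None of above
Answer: 1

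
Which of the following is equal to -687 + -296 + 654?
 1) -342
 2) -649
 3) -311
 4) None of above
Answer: 4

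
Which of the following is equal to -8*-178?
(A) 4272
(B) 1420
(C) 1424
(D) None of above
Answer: C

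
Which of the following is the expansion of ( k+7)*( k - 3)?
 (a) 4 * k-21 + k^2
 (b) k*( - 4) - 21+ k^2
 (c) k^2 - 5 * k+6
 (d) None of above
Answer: a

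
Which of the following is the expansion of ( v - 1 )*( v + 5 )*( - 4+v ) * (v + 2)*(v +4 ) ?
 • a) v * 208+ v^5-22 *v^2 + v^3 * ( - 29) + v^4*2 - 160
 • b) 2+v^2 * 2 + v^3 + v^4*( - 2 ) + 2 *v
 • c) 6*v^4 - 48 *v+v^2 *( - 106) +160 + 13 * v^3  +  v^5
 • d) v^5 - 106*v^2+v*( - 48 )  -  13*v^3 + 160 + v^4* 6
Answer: d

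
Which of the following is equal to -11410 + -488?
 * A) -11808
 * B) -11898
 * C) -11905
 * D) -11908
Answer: B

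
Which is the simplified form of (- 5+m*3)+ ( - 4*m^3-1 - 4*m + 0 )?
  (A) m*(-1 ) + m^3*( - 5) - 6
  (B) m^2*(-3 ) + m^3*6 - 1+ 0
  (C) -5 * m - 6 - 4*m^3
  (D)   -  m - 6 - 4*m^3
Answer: D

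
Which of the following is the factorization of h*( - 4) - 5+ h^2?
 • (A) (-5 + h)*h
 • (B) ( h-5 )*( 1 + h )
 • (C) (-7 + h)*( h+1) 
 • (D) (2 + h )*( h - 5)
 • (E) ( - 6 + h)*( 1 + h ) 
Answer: B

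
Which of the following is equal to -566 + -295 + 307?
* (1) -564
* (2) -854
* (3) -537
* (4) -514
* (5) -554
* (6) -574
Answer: 5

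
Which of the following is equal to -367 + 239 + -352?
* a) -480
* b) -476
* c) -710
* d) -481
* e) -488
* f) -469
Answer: a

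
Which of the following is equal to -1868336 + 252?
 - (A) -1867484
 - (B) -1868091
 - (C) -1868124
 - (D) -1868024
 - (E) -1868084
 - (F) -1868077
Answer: E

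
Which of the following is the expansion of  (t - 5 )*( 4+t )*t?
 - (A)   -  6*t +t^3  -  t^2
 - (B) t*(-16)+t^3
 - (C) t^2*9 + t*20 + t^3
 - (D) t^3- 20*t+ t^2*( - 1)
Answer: D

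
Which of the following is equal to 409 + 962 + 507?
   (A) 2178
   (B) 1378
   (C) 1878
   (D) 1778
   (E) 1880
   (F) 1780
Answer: C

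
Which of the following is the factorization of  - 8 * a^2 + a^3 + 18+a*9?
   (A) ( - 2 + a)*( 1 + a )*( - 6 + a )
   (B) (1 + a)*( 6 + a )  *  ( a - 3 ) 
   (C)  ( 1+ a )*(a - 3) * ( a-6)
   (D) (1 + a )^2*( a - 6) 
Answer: C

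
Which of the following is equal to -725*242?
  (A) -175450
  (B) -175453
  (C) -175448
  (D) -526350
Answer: A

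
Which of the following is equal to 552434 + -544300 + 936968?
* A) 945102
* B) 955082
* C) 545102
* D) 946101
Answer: A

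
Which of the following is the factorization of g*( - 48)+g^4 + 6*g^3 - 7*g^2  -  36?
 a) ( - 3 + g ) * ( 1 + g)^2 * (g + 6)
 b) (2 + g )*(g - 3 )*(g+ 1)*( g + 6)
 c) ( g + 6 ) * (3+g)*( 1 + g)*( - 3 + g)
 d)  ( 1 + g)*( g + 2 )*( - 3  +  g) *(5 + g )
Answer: b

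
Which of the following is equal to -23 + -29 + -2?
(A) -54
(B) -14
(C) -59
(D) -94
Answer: A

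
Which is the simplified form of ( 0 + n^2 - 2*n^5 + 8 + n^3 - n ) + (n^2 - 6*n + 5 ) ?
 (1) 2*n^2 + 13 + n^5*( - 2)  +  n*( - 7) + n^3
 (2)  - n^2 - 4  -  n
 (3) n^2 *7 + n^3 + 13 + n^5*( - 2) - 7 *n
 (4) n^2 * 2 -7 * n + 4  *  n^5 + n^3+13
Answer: 1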